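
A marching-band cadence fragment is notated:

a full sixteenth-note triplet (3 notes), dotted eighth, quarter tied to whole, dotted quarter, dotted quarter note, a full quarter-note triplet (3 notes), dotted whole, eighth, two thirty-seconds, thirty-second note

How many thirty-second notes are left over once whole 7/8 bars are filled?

5

One bar of 7/8 = 28 thirty-second notes.
Each duration in thirty-second notes: a full sixteenth-note triplet (3 notes) (three triplet sixteenths span one eighth) = 4; dotted eighth = 6; quarter tied to whole (quarter + whole) = 40; dotted quarter = 12; dotted quarter note = 12; a full quarter-note triplet (3 notes) (three triplet quarters span one half) = 16; dotted whole = 48; eighth = 4; thirty-second = 1; thirty-second = 1; thirty-second note = 1.
Total: 4 + 6 + 40 + 12 + 12 + 16 + 48 + 4 + 1 + 1 + 1 = 145.
145 ÷ 28 = 5 complete bars with 5 thirty-second notes remaining.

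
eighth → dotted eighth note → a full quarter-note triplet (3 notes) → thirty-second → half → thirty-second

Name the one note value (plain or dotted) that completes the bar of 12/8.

eighth note

The bar of 12/8 = 48 thirty-second notes.
Express everything in thirty-second notes: eighth = 4; dotted eighth note = 6; a full quarter-note triplet (3 notes) (three triplet quarters span one half) = 16; thirty-second = 1; half = 16; thirty-second = 1.
Sum: 4 + 6 + 16 + 1 + 16 + 1 = 44.
Remaining: 48 − 44 = 4 thirty-second notes, which is a eighth note.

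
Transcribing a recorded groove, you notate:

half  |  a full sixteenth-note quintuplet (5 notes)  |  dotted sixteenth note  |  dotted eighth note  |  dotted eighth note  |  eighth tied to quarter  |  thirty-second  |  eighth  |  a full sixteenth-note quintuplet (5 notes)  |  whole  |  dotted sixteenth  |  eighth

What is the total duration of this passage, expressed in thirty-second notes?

103

Each duration in thirty-second notes: half = 16; a full sixteenth-note quintuplet (5 notes) (five quintuplet sixteenths span one quarter) = 8; dotted sixteenth note = 3; dotted eighth note = 6; dotted eighth note = 6; eighth tied to quarter (eighth + quarter) = 12; thirty-second = 1; eighth = 4; a full sixteenth-note quintuplet (5 notes) (five quintuplet sixteenths span one quarter) = 8; whole = 32; dotted sixteenth = 3; eighth = 4.
Altogether 16 + 8 + 3 + 6 + 6 + 12 + 1 + 4 + 8 + 32 + 3 + 4 = 103 thirty-second notes.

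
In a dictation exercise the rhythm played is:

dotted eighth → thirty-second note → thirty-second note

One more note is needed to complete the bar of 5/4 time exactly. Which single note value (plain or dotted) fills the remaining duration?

whole note

The bar of 5/4 = 40 thirty-second notes.
Working in thirty-second notes: dotted eighth = 6; thirty-second note = 1; thirty-second note = 1.
Sum: 6 + 1 + 1 = 8.
Remaining: 40 − 8 = 32 thirty-second notes, which is a whole note.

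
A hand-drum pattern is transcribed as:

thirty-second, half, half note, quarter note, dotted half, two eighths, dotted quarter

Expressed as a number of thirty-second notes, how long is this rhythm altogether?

Convert each value to thirty-second notes: thirty-second = 1; half = 16; half note = 16; quarter note = 8; dotted half = 24; eighth = 4; eighth = 4; dotted quarter = 12.
Altogether 1 + 16 + 16 + 8 + 24 + 4 + 4 + 12 = 85 thirty-second notes.

85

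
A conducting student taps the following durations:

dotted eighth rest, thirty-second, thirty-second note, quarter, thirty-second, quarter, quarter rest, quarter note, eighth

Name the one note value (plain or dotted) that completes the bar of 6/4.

dotted sixteenth note

The bar of 6/4 = 48 thirty-second notes.
Each duration in thirty-second notes: dotted eighth rest = 6; thirty-second = 1; thirty-second note = 1; quarter = 8; thirty-second = 1; quarter = 8; quarter rest = 8; quarter note = 8; eighth = 4.
Total: 6 + 1 + 1 + 8 + 1 + 8 + 8 + 8 + 4 = 45.
Remaining: 48 − 45 = 3 thirty-second notes, which is a dotted sixteenth note.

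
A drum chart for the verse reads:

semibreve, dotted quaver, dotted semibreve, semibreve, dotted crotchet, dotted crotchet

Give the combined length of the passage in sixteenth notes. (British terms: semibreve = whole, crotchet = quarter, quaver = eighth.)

71

Working in sixteenth notes: semibreve = 16; dotted quaver = 3; dotted semibreve = 24; semibreve = 16; dotted crotchet = 6; dotted crotchet = 6.
Altogether 16 + 3 + 24 + 16 + 6 + 6 = 71 sixteenth notes.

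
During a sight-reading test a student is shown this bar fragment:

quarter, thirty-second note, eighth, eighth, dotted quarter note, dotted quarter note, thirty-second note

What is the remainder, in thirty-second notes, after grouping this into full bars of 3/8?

One bar of 3/8 = 12 thirty-second notes.
Each duration in thirty-second notes: quarter = 8; thirty-second note = 1; eighth = 4; eighth = 4; dotted quarter note = 12; dotted quarter note = 12; thirty-second note = 1.
Adding: 8 + 1 + 4 + 4 + 12 + 12 + 1 = 42.
42 ÷ 12 = 3 complete bars with 6 thirty-second notes remaining.

6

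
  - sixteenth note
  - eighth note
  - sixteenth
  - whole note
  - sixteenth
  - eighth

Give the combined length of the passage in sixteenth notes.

23

Convert each value to sixteenth notes: sixteenth note = 1; eighth note = 2; sixteenth = 1; whole note = 16; sixteenth = 1; eighth = 2.
Altogether 1 + 2 + 1 + 16 + 1 + 2 = 23 sixteenth notes.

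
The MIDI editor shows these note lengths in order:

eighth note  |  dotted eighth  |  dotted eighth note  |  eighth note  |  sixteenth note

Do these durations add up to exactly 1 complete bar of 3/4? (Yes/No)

One bar of 3/4 = 12 sixteenth notes.
Working in sixteenth notes: eighth note = 2; dotted eighth = 3; dotted eighth note = 3; eighth note = 2; sixteenth note = 1.
Total: 2 + 3 + 3 + 2 + 1 = 11.
11 falls short of 12, so the answer is No.

No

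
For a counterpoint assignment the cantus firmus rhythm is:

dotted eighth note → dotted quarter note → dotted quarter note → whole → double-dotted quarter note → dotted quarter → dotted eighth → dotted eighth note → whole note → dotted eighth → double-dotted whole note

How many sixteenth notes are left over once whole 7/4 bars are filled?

One bar of 7/4 = 28 sixteenth notes.
Working in sixteenth notes: dotted eighth note = 3; dotted quarter note = 6; dotted quarter note = 6; whole = 16; double-dotted quarter note = 7; dotted quarter = 6; dotted eighth = 3; dotted eighth note = 3; whole note = 16; dotted eighth = 3; double-dotted whole note = 28.
Adding: 3 + 6 + 6 + 16 + 7 + 6 + 3 + 3 + 16 + 3 + 28 = 97.
97 ÷ 28 = 3 complete bars with 13 sixteenth notes remaining.

13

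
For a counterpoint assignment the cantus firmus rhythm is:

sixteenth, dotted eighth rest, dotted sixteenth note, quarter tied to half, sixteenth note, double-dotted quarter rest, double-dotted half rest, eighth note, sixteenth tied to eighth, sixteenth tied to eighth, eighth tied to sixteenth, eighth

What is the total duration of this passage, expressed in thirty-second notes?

105

In thirty-second notes: sixteenth = 2; dotted eighth rest = 6; dotted sixteenth note = 3; quarter tied to half (quarter + half) = 24; sixteenth note = 2; double-dotted quarter rest = 14; double-dotted half rest = 28; eighth note = 4; sixteenth tied to eighth (sixteenth + eighth) = 6; sixteenth tied to eighth (sixteenth + eighth) = 6; eighth tied to sixteenth (eighth + sixteenth) = 6; eighth = 4.
Total: 2 + 6 + 3 + 24 + 2 + 14 + 28 + 4 + 6 + 6 + 6 + 4 = 105 thirty-second notes.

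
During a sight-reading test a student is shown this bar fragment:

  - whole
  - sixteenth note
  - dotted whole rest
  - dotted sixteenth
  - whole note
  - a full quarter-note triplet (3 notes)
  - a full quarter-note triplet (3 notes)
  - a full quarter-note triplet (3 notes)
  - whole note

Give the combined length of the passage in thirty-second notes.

197

Express everything in thirty-second notes: whole = 32; sixteenth note = 2; dotted whole rest = 48; dotted sixteenth = 3; whole note = 32; a full quarter-note triplet (3 notes) (three triplet quarters span one half) = 16; a full quarter-note triplet (3 notes) (three triplet quarters span one half) = 16; a full quarter-note triplet (3 notes) (three triplet quarters span one half) = 16; whole note = 32.
Total: 32 + 2 + 48 + 3 + 32 + 16 + 16 + 16 + 32 = 197 thirty-second notes.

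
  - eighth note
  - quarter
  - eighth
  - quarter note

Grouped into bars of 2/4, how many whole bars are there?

1

One bar of 2/4 = 4 eighth notes.
Convert each value to eighth notes: eighth note = 1; quarter = 2; eighth = 1; quarter note = 2.
Adding: 1 + 2 + 1 + 2 = 6.
6 ÷ 4 = 1 complete bar with 2 left over.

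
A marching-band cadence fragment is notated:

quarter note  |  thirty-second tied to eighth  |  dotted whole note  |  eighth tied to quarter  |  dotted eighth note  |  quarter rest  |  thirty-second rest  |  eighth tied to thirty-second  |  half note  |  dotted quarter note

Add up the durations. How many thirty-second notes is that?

In thirty-second notes: quarter note = 8; thirty-second tied to eighth (thirty-second + eighth) = 5; dotted whole note = 48; eighth tied to quarter (eighth + quarter) = 12; dotted eighth note = 6; quarter rest = 8; thirty-second rest = 1; eighth tied to thirty-second (eighth + thirty-second) = 5; half note = 16; dotted quarter note = 12.
Total: 8 + 5 + 48 + 12 + 6 + 8 + 1 + 5 + 16 + 12 = 121 thirty-second notes.

121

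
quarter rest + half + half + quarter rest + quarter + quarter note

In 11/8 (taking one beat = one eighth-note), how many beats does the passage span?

One eighth-note beat = 2 sixteenth notes.
Express everything in sixteenth notes: quarter rest = 4; half = 8; half = 8; quarter rest = 4; quarter = 4; quarter note = 4.
Adding: 4 + 8 + 8 + 4 + 4 + 4 = 32.
32 ÷ 2 = 16 beats.

16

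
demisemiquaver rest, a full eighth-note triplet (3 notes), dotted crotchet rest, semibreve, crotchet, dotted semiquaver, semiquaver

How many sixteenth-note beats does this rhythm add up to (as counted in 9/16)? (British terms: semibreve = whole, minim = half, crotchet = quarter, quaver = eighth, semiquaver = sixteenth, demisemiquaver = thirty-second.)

One sixteenth-note beat = 2 thirty-second notes.
Each duration in thirty-second notes: demisemiquaver rest = 1; a full eighth-note triplet (3 notes) (three triplet eighths span one quarter) = 8; dotted crotchet rest = 12; semibreve = 32; crotchet = 8; dotted semiquaver = 3; semiquaver = 2.
Total: 1 + 8 + 12 + 32 + 8 + 3 + 2 = 66.
66 ÷ 2 = 33 beats.

33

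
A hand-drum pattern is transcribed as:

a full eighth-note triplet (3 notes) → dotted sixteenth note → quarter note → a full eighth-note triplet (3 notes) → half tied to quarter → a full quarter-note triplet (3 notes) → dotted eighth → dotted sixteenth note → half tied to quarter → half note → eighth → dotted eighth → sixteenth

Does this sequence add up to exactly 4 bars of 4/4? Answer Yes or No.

One bar of 4/4 = 32 thirty-second notes, so 4 bars = 128.
Working in thirty-second notes: a full eighth-note triplet (3 notes) (three triplet eighths span one quarter) = 8; dotted sixteenth note = 3; quarter note = 8; a full eighth-note triplet (3 notes) (three triplet eighths span one quarter) = 8; half tied to quarter (half + quarter) = 24; a full quarter-note triplet (3 notes) (three triplet quarters span one half) = 16; dotted eighth = 6; dotted sixteenth note = 3; half tied to quarter (half + quarter) = 24; half note = 16; eighth = 4; dotted eighth = 6; sixteenth = 2.
Sum: 8 + 3 + 8 + 8 + 24 + 16 + 6 + 3 + 24 + 16 + 4 + 6 + 2 = 128.
128 equals 128, so the answer is Yes.

Yes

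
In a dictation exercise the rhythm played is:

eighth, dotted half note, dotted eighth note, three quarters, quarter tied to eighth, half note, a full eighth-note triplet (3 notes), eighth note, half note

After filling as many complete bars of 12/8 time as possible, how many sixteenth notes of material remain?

One bar of 12/8 = 24 sixteenth notes.
Working in sixteenth notes: eighth = 2; dotted half note = 12; dotted eighth note = 3; quarter = 4; quarter = 4; quarter = 4; quarter tied to eighth (quarter + eighth) = 6; half note = 8; a full eighth-note triplet (3 notes) (three triplet eighths span one quarter) = 4; eighth note = 2; half note = 8.
Total: 2 + 12 + 3 + 4 + 4 + 4 + 6 + 8 + 4 + 2 + 8 = 57.
57 ÷ 24 = 2 complete bars with 9 sixteenth notes remaining.

9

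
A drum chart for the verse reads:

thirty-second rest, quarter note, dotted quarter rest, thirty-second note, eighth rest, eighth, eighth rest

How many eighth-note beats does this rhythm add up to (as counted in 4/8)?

8.5

One eighth-note beat = 4 thirty-second notes.
Working in thirty-second notes: thirty-second rest = 1; quarter note = 8; dotted quarter rest = 12; thirty-second note = 1; eighth rest = 4; eighth = 4; eighth rest = 4.
Sum: 1 + 8 + 12 + 1 + 4 + 4 + 4 = 34.
34 ÷ 4 = 8.5 beats.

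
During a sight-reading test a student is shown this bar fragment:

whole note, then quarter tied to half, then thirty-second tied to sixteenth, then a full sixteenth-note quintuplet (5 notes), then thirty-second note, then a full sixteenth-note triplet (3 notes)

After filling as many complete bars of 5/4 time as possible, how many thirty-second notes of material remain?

One bar of 5/4 = 40 thirty-second notes.
Express everything in thirty-second notes: whole note = 32; quarter tied to half (quarter + half) = 24; thirty-second tied to sixteenth (thirty-second + sixteenth) = 3; a full sixteenth-note quintuplet (5 notes) (five quintuplet sixteenths span one quarter) = 8; thirty-second note = 1; a full sixteenth-note triplet (3 notes) (three triplet sixteenths span one eighth) = 4.
Sum: 32 + 24 + 3 + 8 + 1 + 4 = 72.
72 ÷ 40 = 1 complete bar with 32 thirty-second notes remaining.

32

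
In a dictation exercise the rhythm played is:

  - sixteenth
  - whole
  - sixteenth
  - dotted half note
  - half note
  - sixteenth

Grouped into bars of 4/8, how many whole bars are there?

One bar of 4/8 = 8 sixteenth notes.
Express everything in sixteenth notes: sixteenth = 1; whole = 16; sixteenth = 1; dotted half note = 12; half note = 8; sixteenth = 1.
Total: 1 + 16 + 1 + 12 + 8 + 1 = 39.
39 ÷ 8 = 4 complete bars with 7 left over.

4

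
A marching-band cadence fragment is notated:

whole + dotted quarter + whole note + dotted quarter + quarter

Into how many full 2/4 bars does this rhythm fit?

6

One bar of 2/4 = 4 eighth notes.
Working in eighth notes: whole = 8; dotted quarter = 3; whole note = 8; dotted quarter = 3; quarter = 2.
Sum: 8 + 3 + 8 + 3 + 2 = 24.
24 ÷ 4 = 6 complete bars with 0 left over.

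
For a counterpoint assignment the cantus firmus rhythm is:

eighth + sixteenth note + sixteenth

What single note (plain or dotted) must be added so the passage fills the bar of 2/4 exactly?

The bar of 2/4 = 8 sixteenth notes.
In sixteenth notes: eighth = 2; sixteenth note = 1; sixteenth = 1.
Adding: 2 + 1 + 1 = 4.
Remaining: 8 − 4 = 4 sixteenth notes, which is a quarter note.

quarter note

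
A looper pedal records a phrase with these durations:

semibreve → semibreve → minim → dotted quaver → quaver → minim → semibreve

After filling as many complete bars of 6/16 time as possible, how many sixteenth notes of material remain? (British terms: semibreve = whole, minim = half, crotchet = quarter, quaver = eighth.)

3

One bar of 6/16 = 6 sixteenth notes.
Express everything in sixteenth notes: semibreve = 16; semibreve = 16; minim = 8; dotted quaver = 3; quaver = 2; minim = 8; semibreve = 16.
Adding: 16 + 16 + 8 + 3 + 2 + 8 + 16 = 69.
69 ÷ 6 = 11 complete bars with 3 sixteenth notes remaining.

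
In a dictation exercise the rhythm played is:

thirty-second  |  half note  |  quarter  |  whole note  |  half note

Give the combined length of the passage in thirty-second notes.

Each duration in thirty-second notes: thirty-second = 1; half note = 16; quarter = 8; whole note = 32; half note = 16.
Altogether 1 + 16 + 8 + 32 + 16 = 73 thirty-second notes.

73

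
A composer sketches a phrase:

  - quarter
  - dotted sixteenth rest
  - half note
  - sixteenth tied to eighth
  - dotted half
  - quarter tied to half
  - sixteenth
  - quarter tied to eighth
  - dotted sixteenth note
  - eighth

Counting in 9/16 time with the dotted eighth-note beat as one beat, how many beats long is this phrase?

One dotted eighth-note beat = 6 thirty-second notes.
Convert each value to thirty-second notes: quarter = 8; dotted sixteenth rest = 3; half note = 16; sixteenth tied to eighth (sixteenth + eighth) = 6; dotted half = 24; quarter tied to half (quarter + half) = 24; sixteenth = 2; quarter tied to eighth (quarter + eighth) = 12; dotted sixteenth note = 3; eighth = 4.
Altogether 8 + 3 + 16 + 6 + 24 + 24 + 2 + 12 + 3 + 4 = 102.
102 ÷ 6 = 17 beats.

17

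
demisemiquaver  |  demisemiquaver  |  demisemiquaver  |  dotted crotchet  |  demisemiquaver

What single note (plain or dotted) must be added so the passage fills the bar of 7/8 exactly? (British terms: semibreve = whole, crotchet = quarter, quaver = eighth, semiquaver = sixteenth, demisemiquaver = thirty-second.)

The bar of 7/8 = 28 thirty-second notes.
Each duration in thirty-second notes: demisemiquaver = 1; demisemiquaver = 1; demisemiquaver = 1; dotted crotchet = 12; demisemiquaver = 1.
Adding: 1 + 1 + 1 + 12 + 1 = 16.
Remaining: 28 − 16 = 12 thirty-second notes, which is a dotted quarter note.

dotted quarter note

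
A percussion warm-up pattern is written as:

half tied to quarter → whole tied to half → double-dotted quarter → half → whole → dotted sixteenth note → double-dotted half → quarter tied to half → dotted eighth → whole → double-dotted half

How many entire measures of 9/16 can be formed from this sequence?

One bar of 9/16 = 18 thirty-second notes.
Convert each value to thirty-second notes: half tied to quarter (half + quarter) = 24; whole tied to half (whole + half) = 48; double-dotted quarter = 14; half = 16; whole = 32; dotted sixteenth note = 3; double-dotted half = 28; quarter tied to half (quarter + half) = 24; dotted eighth = 6; whole = 32; double-dotted half = 28.
Altogether 24 + 48 + 14 + 16 + 32 + 3 + 28 + 24 + 6 + 32 + 28 = 255.
255 ÷ 18 = 14 complete bars with 3 left over.

14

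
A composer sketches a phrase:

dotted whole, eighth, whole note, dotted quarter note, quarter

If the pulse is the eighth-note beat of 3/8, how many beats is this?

One eighth-note beat = 2 sixteenth notes.
Working in sixteenth notes: dotted whole = 24; eighth = 2; whole note = 16; dotted quarter note = 6; quarter = 4.
Sum: 24 + 2 + 16 + 6 + 4 = 52.
52 ÷ 2 = 26 beats.

26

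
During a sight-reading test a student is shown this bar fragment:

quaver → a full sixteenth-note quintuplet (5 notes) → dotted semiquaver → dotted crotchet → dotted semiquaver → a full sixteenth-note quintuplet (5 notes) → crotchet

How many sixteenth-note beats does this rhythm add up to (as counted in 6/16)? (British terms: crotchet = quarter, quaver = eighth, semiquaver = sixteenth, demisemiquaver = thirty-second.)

One sixteenth-note beat = 2 thirty-second notes.
Convert each value to thirty-second notes: quaver = 4; a full sixteenth-note quintuplet (5 notes) (five quintuplet sixteenths span one quarter) = 8; dotted semiquaver = 3; dotted crotchet = 12; dotted semiquaver = 3; a full sixteenth-note quintuplet (5 notes) (five quintuplet sixteenths span one quarter) = 8; crotchet = 8.
Total: 4 + 8 + 3 + 12 + 3 + 8 + 8 = 46.
46 ÷ 2 = 23 beats.

23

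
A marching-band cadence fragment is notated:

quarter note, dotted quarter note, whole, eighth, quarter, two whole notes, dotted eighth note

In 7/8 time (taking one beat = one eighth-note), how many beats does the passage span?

One eighth-note beat = 2 sixteenth notes.
Convert each value to sixteenth notes: quarter note = 4; dotted quarter note = 6; whole = 16; eighth = 2; quarter = 4; whole note = 16; whole note = 16; dotted eighth note = 3.
Sum: 4 + 6 + 16 + 2 + 4 + 16 + 16 + 3 = 67.
67 ÷ 2 = 33.5 beats.

33.5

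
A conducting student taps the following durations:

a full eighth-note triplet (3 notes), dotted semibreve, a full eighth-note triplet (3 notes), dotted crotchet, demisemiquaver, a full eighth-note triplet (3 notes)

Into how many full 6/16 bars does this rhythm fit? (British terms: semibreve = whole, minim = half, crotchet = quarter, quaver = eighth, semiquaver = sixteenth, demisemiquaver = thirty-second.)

7

One bar of 6/16 = 12 thirty-second notes.
Working in thirty-second notes: a full eighth-note triplet (3 notes) (three triplet eighths span one quarter) = 8; dotted semibreve = 48; a full eighth-note triplet (3 notes) (three triplet eighths span one quarter) = 8; dotted crotchet = 12; demisemiquaver = 1; a full eighth-note triplet (3 notes) (three triplet eighths span one quarter) = 8.
Altogether 8 + 48 + 8 + 12 + 1 + 8 = 85.
85 ÷ 12 = 7 complete bars with 1 left over.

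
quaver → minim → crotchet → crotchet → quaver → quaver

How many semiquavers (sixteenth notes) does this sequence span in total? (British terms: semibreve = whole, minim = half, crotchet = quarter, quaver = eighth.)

Convert each value to sixteenth notes: quaver = 2; minim = 8; crotchet = 4; crotchet = 4; quaver = 2; quaver = 2.
Altogether 2 + 8 + 4 + 4 + 2 + 2 = 22 sixteenth notes.

22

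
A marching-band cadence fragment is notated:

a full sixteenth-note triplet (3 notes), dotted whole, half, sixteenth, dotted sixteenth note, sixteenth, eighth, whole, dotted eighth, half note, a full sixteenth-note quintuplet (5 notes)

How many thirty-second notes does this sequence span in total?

Express everything in thirty-second notes: a full sixteenth-note triplet (3 notes) (three triplet sixteenths span one eighth) = 4; dotted whole = 48; half = 16; sixteenth = 2; dotted sixteenth note = 3; sixteenth = 2; eighth = 4; whole = 32; dotted eighth = 6; half note = 16; a full sixteenth-note quintuplet (5 notes) (five quintuplet sixteenths span one quarter) = 8.
Total: 4 + 48 + 16 + 2 + 3 + 2 + 4 + 32 + 6 + 16 + 8 = 141 thirty-second notes.

141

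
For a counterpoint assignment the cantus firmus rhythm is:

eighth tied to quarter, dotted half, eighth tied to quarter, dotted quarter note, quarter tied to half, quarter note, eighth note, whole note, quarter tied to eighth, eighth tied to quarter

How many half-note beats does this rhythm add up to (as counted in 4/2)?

One half-note beat = 4 eighth notes.
Express everything in eighth notes: eighth tied to quarter (eighth + quarter) = 3; dotted half = 6; eighth tied to quarter (eighth + quarter) = 3; dotted quarter note = 3; quarter tied to half (quarter + half) = 6; quarter note = 2; eighth note = 1; whole note = 8; quarter tied to eighth (quarter + eighth) = 3; eighth tied to quarter (eighth + quarter) = 3.
Sum: 3 + 6 + 3 + 3 + 6 + 2 + 1 + 8 + 3 + 3 = 38.
38 ÷ 4 = 9.5 beats.

9.5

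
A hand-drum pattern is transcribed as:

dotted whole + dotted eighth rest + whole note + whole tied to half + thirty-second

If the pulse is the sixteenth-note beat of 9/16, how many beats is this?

One sixteenth-note beat = 2 thirty-second notes.
In thirty-second notes: dotted whole = 48; dotted eighth rest = 6; whole note = 32; whole tied to half (whole + half) = 48; thirty-second = 1.
Total: 48 + 6 + 32 + 48 + 1 = 135.
135 ÷ 2 = 67.5 beats.

67.5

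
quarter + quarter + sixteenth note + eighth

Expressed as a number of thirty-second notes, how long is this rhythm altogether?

Working in thirty-second notes: quarter = 8; quarter = 8; sixteenth note = 2; eighth = 4.
Sum: 8 + 8 + 2 + 4 = 22 thirty-second notes.

22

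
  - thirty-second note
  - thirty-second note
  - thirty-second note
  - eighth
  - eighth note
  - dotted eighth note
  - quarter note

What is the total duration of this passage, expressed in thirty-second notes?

Working in thirty-second notes: thirty-second note = 1; thirty-second note = 1; thirty-second note = 1; eighth = 4; eighth note = 4; dotted eighth note = 6; quarter note = 8.
Sum: 1 + 1 + 1 + 4 + 4 + 6 + 8 = 25 thirty-second notes.

25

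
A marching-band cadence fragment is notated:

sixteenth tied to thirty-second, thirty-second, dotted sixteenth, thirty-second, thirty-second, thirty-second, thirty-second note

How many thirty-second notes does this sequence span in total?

Convert each value to thirty-second notes: sixteenth tied to thirty-second (sixteenth + thirty-second) = 3; thirty-second = 1; dotted sixteenth = 3; thirty-second = 1; thirty-second = 1; thirty-second = 1; thirty-second note = 1.
Adding: 3 + 1 + 3 + 1 + 1 + 1 + 1 = 11 thirty-second notes.

11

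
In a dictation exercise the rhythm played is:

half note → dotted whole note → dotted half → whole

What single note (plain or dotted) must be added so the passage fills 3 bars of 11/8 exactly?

3 bars of 11/8 = 33 eighth notes.
Each duration in eighth notes: half note = 4; dotted whole note = 12; dotted half = 6; whole = 8.
Adding: 4 + 12 + 6 + 8 = 30.
Remaining: 33 − 30 = 3 eighth notes, which is a dotted quarter note.

dotted quarter note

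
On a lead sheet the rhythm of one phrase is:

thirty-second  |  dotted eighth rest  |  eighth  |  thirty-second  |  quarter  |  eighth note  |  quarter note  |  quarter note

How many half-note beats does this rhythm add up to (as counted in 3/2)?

2.5

One half-note beat = 16 thirty-second notes.
Each duration in thirty-second notes: thirty-second = 1; dotted eighth rest = 6; eighth = 4; thirty-second = 1; quarter = 8; eighth note = 4; quarter note = 8; quarter note = 8.
Adding: 1 + 6 + 4 + 1 + 8 + 4 + 8 + 8 = 40.
40 ÷ 16 = 2.5 beats.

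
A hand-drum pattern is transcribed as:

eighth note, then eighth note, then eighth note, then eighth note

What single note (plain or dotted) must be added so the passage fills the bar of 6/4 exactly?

whole note

The bar of 6/4 = 12 eighth notes.
Working in eighth notes: eighth note = 1; eighth note = 1; eighth note = 1; eighth note = 1.
Adding: 1 + 1 + 1 + 1 = 4.
Remaining: 12 − 4 = 8 eighth notes, which is a whole note.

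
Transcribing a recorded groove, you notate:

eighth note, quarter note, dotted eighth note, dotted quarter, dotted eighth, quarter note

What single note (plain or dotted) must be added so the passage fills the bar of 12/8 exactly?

eighth note

The bar of 12/8 = 24 sixteenth notes.
Convert each value to sixteenth notes: eighth note = 2; quarter note = 4; dotted eighth note = 3; dotted quarter = 6; dotted eighth = 3; quarter note = 4.
Adding: 2 + 4 + 3 + 6 + 3 + 4 = 22.
Remaining: 24 − 22 = 2 sixteenth notes, which is a eighth note.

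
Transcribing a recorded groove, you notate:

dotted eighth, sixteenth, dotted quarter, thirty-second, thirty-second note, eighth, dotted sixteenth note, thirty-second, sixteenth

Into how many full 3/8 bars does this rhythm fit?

2

One bar of 3/8 = 12 thirty-second notes.
Express everything in thirty-second notes: dotted eighth = 6; sixteenth = 2; dotted quarter = 12; thirty-second = 1; thirty-second note = 1; eighth = 4; dotted sixteenth note = 3; thirty-second = 1; sixteenth = 2.
Sum: 6 + 2 + 12 + 1 + 1 + 4 + 3 + 1 + 2 = 32.
32 ÷ 12 = 2 complete bars with 8 left over.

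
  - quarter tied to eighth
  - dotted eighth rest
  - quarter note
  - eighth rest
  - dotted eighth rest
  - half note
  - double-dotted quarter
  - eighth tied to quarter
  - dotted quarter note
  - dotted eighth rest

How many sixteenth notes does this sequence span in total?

Express everything in sixteenth notes: quarter tied to eighth (quarter + eighth) = 6; dotted eighth rest = 3; quarter note = 4; eighth rest = 2; dotted eighth rest = 3; half note = 8; double-dotted quarter = 7; eighth tied to quarter (eighth + quarter) = 6; dotted quarter note = 6; dotted eighth rest = 3.
Altogether 6 + 3 + 4 + 2 + 3 + 8 + 7 + 6 + 6 + 3 = 48 sixteenth notes.

48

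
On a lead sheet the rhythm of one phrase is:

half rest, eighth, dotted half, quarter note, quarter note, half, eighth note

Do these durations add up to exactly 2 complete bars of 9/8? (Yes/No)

One bar of 9/8 = 9 eighth notes, so 2 bars = 18.
Express everything in eighth notes: half rest = 4; eighth = 1; dotted half = 6; quarter note = 2; quarter note = 2; half = 4; eighth note = 1.
Adding: 4 + 1 + 6 + 2 + 2 + 4 + 1 = 20.
20 exceeds 18, so the answer is No.

No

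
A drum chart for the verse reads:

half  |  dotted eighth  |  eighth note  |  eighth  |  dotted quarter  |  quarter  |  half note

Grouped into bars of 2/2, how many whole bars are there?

2

One bar of 2/2 = 16 sixteenth notes.
In sixteenth notes: half = 8; dotted eighth = 3; eighth note = 2; eighth = 2; dotted quarter = 6; quarter = 4; half note = 8.
Sum: 8 + 3 + 2 + 2 + 6 + 4 + 8 = 33.
33 ÷ 16 = 2 complete bars with 1 left over.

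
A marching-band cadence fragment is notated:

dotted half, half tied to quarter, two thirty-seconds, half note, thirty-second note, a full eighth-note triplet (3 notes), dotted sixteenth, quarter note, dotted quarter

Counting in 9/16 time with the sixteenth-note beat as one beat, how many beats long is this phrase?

49

One sixteenth-note beat = 2 thirty-second notes.
Working in thirty-second notes: dotted half = 24; half tied to quarter (half + quarter) = 24; thirty-second = 1; thirty-second = 1; half note = 16; thirty-second note = 1; a full eighth-note triplet (3 notes) (three triplet eighths span one quarter) = 8; dotted sixteenth = 3; quarter note = 8; dotted quarter = 12.
Adding: 24 + 24 + 1 + 1 + 16 + 1 + 8 + 3 + 8 + 12 = 98.
98 ÷ 2 = 49 beats.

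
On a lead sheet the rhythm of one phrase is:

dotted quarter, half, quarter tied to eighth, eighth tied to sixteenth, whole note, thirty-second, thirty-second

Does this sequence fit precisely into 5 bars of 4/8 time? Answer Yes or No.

Yes

One bar of 4/8 = 16 thirty-second notes, so 5 bars = 80.
Each duration in thirty-second notes: dotted quarter = 12; half = 16; quarter tied to eighth (quarter + eighth) = 12; eighth tied to sixteenth (eighth + sixteenth) = 6; whole note = 32; thirty-second = 1; thirty-second = 1.
Sum: 12 + 16 + 12 + 6 + 32 + 1 + 1 = 80.
80 equals 80, so the answer is Yes.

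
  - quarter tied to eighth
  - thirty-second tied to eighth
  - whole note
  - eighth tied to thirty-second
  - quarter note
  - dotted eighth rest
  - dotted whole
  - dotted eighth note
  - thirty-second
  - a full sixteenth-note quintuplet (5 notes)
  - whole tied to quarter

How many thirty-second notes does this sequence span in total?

171

Convert each value to thirty-second notes: quarter tied to eighth (quarter + eighth) = 12; thirty-second tied to eighth (thirty-second + eighth) = 5; whole note = 32; eighth tied to thirty-second (eighth + thirty-second) = 5; quarter note = 8; dotted eighth rest = 6; dotted whole = 48; dotted eighth note = 6; thirty-second = 1; a full sixteenth-note quintuplet (5 notes) (five quintuplet sixteenths span one quarter) = 8; whole tied to quarter (whole + quarter) = 40.
Altogether 12 + 5 + 32 + 5 + 8 + 6 + 48 + 6 + 1 + 8 + 40 = 171 thirty-second notes.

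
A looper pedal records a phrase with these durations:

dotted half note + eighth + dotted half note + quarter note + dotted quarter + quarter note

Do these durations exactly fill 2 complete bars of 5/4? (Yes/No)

Yes

One bar of 5/4 = 10 eighth notes, so 2 bars = 20.
In eighth notes: dotted half note = 6; eighth = 1; dotted half note = 6; quarter note = 2; dotted quarter = 3; quarter note = 2.
Sum: 6 + 1 + 6 + 2 + 3 + 2 = 20.
20 equals 20, so the answer is Yes.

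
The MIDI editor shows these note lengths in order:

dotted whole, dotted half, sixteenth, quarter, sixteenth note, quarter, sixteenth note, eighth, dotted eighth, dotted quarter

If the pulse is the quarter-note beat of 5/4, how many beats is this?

One quarter-note beat = 4 sixteenth notes.
Express everything in sixteenth notes: dotted whole = 24; dotted half = 12; sixteenth = 1; quarter = 4; sixteenth note = 1; quarter = 4; sixteenth note = 1; eighth = 2; dotted eighth = 3; dotted quarter = 6.
Sum: 24 + 12 + 1 + 4 + 1 + 4 + 1 + 2 + 3 + 6 = 58.
58 ÷ 4 = 14.5 beats.

14.5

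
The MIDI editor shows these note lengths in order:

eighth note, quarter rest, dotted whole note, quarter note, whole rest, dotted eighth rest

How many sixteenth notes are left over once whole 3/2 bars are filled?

5

One bar of 3/2 = 24 sixteenth notes.
Each duration in sixteenth notes: eighth note = 2; quarter rest = 4; dotted whole note = 24; quarter note = 4; whole rest = 16; dotted eighth rest = 3.
Adding: 2 + 4 + 24 + 4 + 16 + 3 = 53.
53 ÷ 24 = 2 complete bars with 5 sixteenth notes remaining.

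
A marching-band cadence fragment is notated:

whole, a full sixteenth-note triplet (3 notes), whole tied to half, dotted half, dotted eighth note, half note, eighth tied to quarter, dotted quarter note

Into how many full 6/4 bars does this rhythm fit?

One bar of 6/4 = 24 sixteenth notes.
Express everything in sixteenth notes: whole = 16; a full sixteenth-note triplet (3 notes) (three triplet sixteenths span one eighth) = 2; whole tied to half (whole + half) = 24; dotted half = 12; dotted eighth note = 3; half note = 8; eighth tied to quarter (eighth + quarter) = 6; dotted quarter note = 6.
Adding: 16 + 2 + 24 + 12 + 3 + 8 + 6 + 6 = 77.
77 ÷ 24 = 3 complete bars with 5 left over.

3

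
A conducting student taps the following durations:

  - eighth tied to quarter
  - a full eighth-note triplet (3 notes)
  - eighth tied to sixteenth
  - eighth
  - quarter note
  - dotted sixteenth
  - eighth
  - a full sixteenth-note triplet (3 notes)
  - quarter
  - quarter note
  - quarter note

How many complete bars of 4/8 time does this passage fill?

One bar of 4/8 = 16 thirty-second notes.
Working in thirty-second notes: eighth tied to quarter (eighth + quarter) = 12; a full eighth-note triplet (3 notes) (three triplet eighths span one quarter) = 8; eighth tied to sixteenth (eighth + sixteenth) = 6; eighth = 4; quarter note = 8; dotted sixteenth = 3; eighth = 4; a full sixteenth-note triplet (3 notes) (three triplet sixteenths span one eighth) = 4; quarter = 8; quarter note = 8; quarter note = 8.
Adding: 12 + 8 + 6 + 4 + 8 + 3 + 4 + 4 + 8 + 8 + 8 = 73.
73 ÷ 16 = 4 complete bars with 9 left over.

4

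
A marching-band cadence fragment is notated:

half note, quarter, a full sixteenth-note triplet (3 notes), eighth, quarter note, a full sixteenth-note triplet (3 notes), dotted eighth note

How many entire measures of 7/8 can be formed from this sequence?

One bar of 7/8 = 14 sixteenth notes.
Convert each value to sixteenth notes: half note = 8; quarter = 4; a full sixteenth-note triplet (3 notes) (three triplet sixteenths span one eighth) = 2; eighth = 2; quarter note = 4; a full sixteenth-note triplet (3 notes) (three triplet sixteenths span one eighth) = 2; dotted eighth note = 3.
Sum: 8 + 4 + 2 + 2 + 4 + 2 + 3 = 25.
25 ÷ 14 = 1 complete bar with 11 left over.

1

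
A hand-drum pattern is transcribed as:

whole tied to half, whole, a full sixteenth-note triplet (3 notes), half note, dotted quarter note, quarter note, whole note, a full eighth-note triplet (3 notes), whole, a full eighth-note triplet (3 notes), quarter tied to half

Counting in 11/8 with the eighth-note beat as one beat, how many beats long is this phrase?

56

One eighth-note beat = 2 sixteenth notes.
In sixteenth notes: whole tied to half (whole + half) = 24; whole = 16; a full sixteenth-note triplet (3 notes) (three triplet sixteenths span one eighth) = 2; half note = 8; dotted quarter note = 6; quarter note = 4; whole note = 16; a full eighth-note triplet (3 notes) (three triplet eighths span one quarter) = 4; whole = 16; a full eighth-note triplet (3 notes) (three triplet eighths span one quarter) = 4; quarter tied to half (quarter + half) = 12.
Adding: 24 + 16 + 2 + 8 + 6 + 4 + 16 + 4 + 16 + 4 + 12 = 112.
112 ÷ 2 = 56 beats.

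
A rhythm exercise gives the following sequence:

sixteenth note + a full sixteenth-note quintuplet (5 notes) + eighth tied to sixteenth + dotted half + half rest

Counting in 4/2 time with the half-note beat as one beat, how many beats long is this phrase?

One half-note beat = 8 sixteenth notes.
Working in sixteenth notes: sixteenth note = 1; a full sixteenth-note quintuplet (5 notes) (five quintuplet sixteenths span one quarter) = 4; eighth tied to sixteenth (eighth + sixteenth) = 3; dotted half = 12; half rest = 8.
Altogether 1 + 4 + 3 + 12 + 8 = 28.
28 ÷ 8 = 3.5 beats.

3.5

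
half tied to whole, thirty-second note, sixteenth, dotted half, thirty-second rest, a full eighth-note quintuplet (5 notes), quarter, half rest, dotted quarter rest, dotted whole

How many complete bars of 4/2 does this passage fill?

2

One bar of 4/2 = 64 thirty-second notes.
In thirty-second notes: half tied to whole (half + whole) = 48; thirty-second note = 1; sixteenth = 2; dotted half = 24; thirty-second rest = 1; a full eighth-note quintuplet (5 notes) (five quintuplet eighths span one half) = 16; quarter = 8; half rest = 16; dotted quarter rest = 12; dotted whole = 48.
Total: 48 + 1 + 2 + 24 + 1 + 16 + 8 + 16 + 12 + 48 = 176.
176 ÷ 64 = 2 complete bars with 48 left over.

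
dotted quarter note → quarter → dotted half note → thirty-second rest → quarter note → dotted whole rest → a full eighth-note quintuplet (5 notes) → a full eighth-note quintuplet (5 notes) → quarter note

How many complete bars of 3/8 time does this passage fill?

One bar of 3/8 = 12 thirty-second notes.
Express everything in thirty-second notes: dotted quarter note = 12; quarter = 8; dotted half note = 24; thirty-second rest = 1; quarter note = 8; dotted whole rest = 48; a full eighth-note quintuplet (5 notes) (five quintuplet eighths span one half) = 16; a full eighth-note quintuplet (5 notes) (five quintuplet eighths span one half) = 16; quarter note = 8.
Adding: 12 + 8 + 24 + 1 + 8 + 48 + 16 + 16 + 8 = 141.
141 ÷ 12 = 11 complete bars with 9 left over.

11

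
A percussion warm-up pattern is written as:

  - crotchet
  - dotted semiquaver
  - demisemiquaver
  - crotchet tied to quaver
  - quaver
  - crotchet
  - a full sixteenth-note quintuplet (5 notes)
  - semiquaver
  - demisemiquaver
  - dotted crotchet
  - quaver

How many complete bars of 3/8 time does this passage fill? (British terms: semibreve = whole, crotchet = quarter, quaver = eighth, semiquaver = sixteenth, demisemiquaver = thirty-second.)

One bar of 3/8 = 12 thirty-second notes.
Working in thirty-second notes: crotchet = 8; dotted semiquaver = 3; demisemiquaver = 1; crotchet tied to quaver (crotchet + quaver) = 12; quaver = 4; crotchet = 8; a full sixteenth-note quintuplet (5 notes) (five quintuplet sixteenths span one quarter) = 8; semiquaver = 2; demisemiquaver = 1; dotted crotchet = 12; quaver = 4.
Total: 8 + 3 + 1 + 12 + 4 + 8 + 8 + 2 + 1 + 12 + 4 = 63.
63 ÷ 12 = 5 complete bars with 3 left over.

5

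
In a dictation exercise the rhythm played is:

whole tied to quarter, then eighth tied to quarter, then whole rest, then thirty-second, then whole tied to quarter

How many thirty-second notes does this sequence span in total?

125

Working in thirty-second notes: whole tied to quarter (whole + quarter) = 40; eighth tied to quarter (eighth + quarter) = 12; whole rest = 32; thirty-second = 1; whole tied to quarter (whole + quarter) = 40.
Total: 40 + 12 + 32 + 1 + 40 = 125 thirty-second notes.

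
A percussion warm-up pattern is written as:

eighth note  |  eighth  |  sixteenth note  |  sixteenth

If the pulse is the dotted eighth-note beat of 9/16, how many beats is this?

2

One dotted eighth-note beat = 3 sixteenth notes.
Express everything in sixteenth notes: eighth note = 2; eighth = 2; sixteenth note = 1; sixteenth = 1.
Total: 2 + 2 + 1 + 1 = 6.
6 ÷ 3 = 2 beats.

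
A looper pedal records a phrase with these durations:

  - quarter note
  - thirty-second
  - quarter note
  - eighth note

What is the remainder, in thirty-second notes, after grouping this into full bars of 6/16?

One bar of 6/16 = 12 thirty-second notes.
Convert each value to thirty-second notes: quarter note = 8; thirty-second = 1; quarter note = 8; eighth note = 4.
Adding: 8 + 1 + 8 + 4 = 21.
21 ÷ 12 = 1 complete bar with 9 thirty-second notes remaining.

9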